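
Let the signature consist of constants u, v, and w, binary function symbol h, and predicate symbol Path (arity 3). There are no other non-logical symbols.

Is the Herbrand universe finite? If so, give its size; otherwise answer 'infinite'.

The signature has at least one function symbol (h, arity 2) and at least one constant (u).
Iterating h gives infinitely many distinct ground terms: u, h(u, u), h(h(u, u), h(u, u)), ...
So the Herbrand universe is infinite.

infinite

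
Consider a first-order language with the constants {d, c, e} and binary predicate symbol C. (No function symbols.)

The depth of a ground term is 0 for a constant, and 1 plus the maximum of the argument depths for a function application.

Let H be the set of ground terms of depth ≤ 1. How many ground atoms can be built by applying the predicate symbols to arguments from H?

9

First count ground terms of depth ≤ 1.
With no function symbols every ground term is a constant, so there are exactly 3 ground terms at every depth bound.
N_0 = 3
N_1 = 3
Explicitly: d, c, e.
So |H| = 3.
A ground atom is a predicate applied to a tuple of terms from H, so the count is the sum over predicates of |H|^arity:
  C: 3^2 = 9
Total ground atoms: 9.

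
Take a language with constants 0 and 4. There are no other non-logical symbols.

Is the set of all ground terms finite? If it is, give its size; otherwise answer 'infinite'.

There are no function symbols, so every ground term is one of the 2 constants.
The Herbrand universe is {0, 4}, which is finite with 2 elements.

2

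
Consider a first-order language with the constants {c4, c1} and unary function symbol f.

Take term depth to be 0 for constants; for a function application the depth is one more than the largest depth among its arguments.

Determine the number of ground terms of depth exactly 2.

2

If N_k denotes the number of depth-≤k ground terms, the 2 constants give N_0 = 2, and each function symbol of arity r contributes N_{k-1}^r new terms at level k: N_k = 2 + N_{k-1}.
N_0 = 2
N_1 = 2 + 2 = 4
N_2 = 2 + 4 = 6
Terms of depth exactly 2: N_2 − N_1 = 6 − 4 = 2.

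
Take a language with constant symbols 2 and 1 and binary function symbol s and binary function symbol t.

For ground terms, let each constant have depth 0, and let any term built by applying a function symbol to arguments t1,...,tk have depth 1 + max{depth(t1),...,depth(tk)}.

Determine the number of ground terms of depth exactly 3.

81408

Let N_k count ground terms of depth at most k. Each non-constant term of depth ≤ k is some function symbol applied to depth-≤(k−1) arguments, giving N_k = 2 + N_{k-1}^2 + N_{k-1}^2.
N_0 = 2
N_1 = 2 + 2^2 + 2^2 = 10
N_2 = 2 + 10^2 + 10^2 = 202
N_3 = 2 + 202^2 + 202^2 = 81610
Terms of depth exactly 3: N_3 − N_2 = 81610 − 202 = 81408.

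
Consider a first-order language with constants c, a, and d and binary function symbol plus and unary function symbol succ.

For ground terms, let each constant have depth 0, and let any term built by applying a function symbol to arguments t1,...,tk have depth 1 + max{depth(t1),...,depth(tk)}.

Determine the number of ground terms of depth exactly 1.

12

Write N_k for the number of ground terms of depth ≤ k. A term of depth ≤ k is either a constant or a function symbol applied to arguments of depth ≤ k−1, so N_k = 3 + N_{k-1}^2 + N_{k-1}.
N_0 = 3
N_1 = 3 + 3^2 + 3 = 15
Terms of depth exactly 1: N_1 − N_0 = 15 − 3 = 12.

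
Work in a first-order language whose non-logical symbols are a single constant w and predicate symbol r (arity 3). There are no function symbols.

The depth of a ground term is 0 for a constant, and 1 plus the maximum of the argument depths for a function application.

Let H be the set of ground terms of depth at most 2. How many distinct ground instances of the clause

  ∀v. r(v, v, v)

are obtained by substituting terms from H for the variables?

1

Ground terms of depth ≤ 2:
  With no function symbols every ground term is a constant, so there is exactly 1 ground term at every depth bound.
  N_0 = 1
  N_1 = 1
  N_2 = 1
So there is exactly 1 ground term available for substitution.
The clause has 1 distinct variable (v), which appears in the body. In the free term algebra distinct substitutions yield syntactically distinct ground instances.
Number of ground instances = 1.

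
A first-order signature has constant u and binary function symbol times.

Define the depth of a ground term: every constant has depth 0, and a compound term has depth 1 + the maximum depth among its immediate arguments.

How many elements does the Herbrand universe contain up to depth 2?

Let N_k count ground terms of depth at most k. Each non-constant term of depth ≤ k is some function symbol applied to depth-≤(k−1) arguments, giving N_k = 1 + N_{k-1}^2.
N_0 = 1
N_1 = 1 + 1^2 = 2
N_2 = 1 + 2^2 = 5
Explicitly: u, times(u, u), times(u, times(u, u)), times(times(u, u), u), times(times(u, u), times(u, u)).

5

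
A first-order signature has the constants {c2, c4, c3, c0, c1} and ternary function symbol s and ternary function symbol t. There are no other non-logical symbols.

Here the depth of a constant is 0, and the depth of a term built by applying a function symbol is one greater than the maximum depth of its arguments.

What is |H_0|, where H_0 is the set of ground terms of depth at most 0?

5

Write N_k for the number of ground terms of depth ≤ k. A term of depth ≤ k is either a constant or a function symbol applied to arguments of depth ≤ k−1, so N_k = 5 + N_{k-1}^3 + N_{k-1}^3.
N_0 = 5
Explicitly: c2, c4, c3, c0, c1.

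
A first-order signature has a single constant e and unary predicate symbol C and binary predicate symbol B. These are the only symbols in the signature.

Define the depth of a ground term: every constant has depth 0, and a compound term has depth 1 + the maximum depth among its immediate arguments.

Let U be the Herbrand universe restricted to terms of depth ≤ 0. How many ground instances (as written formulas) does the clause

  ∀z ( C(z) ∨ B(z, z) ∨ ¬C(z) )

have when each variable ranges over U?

Ground terms of depth ≤ 0:
  With no function symbols every ground term is a constant, so there is exactly 1 ground term at every depth bound.
  N_0 = 1
  Explicitly: e.
So there is exactly 1 ground term available for substitution.
The clause has 1 distinct variable (z), which appears in the body. In the free term algebra distinct substitutions yield syntactically distinct ground instances.
Number of ground instances = 1.

1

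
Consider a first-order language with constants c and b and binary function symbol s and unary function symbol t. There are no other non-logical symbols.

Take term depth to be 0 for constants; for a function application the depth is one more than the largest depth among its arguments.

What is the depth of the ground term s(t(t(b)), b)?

3

depth(t(b)) = 1 + depth(b) = 1 + 0 = 1
depth(t(t(b))) = 1 + depth(t(b)) = 1 + 1 = 2
depth(s(t(t(b)), b)) = 1 + max(2, 0) = 3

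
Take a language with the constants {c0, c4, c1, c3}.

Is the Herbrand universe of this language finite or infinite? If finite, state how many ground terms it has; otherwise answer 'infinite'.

There are no function symbols, so every ground term is one of the 4 constants.
The Herbrand universe is {c0, c4, c1, c3}, which is finite with 4 elements.

4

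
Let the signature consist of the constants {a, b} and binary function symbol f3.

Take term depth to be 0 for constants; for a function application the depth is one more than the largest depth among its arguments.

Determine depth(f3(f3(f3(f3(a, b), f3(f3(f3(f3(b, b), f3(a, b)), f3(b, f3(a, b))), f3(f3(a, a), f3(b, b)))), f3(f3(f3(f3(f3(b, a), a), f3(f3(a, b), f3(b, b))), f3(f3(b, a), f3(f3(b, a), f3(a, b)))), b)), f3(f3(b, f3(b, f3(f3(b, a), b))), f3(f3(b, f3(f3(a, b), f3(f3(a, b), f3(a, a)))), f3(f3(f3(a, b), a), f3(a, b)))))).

7

depth(f3(a, b)) = 1 + max(0, 0) = 1
depth(f3(b, b)) = 1 + max(0, 0) = 1
depth(f3(f3(b, b), f3(a, b))) = 1 + max(1, 1) = 2
depth(f3(b, f3(a, b))) = 1 + max(0, 1) = 2
depth(f3(f3(f3(b, b), f3(a, b)), f3(b, f3(a, b)))) = 1 + max(2, 2) = 3
depth(f3(a, a)) = 1 + max(0, 0) = 1
depth(f3(f3(a, a), f3(b, b))) = 1 + max(1, 1) = 2
depth(f3(f3(f3(f3(b, b), f3(a, b)), f3(b, f3(a, b))), f3(f3(a, a), f3(b, b)))) = 1 + max(3, 2) = 4
depth(f3(f3(a, b), f3(f3(f3(f3(b, b), f3(a, b)), f3(b, f3(a, b))), f3(f3(a, a), f3(b, b))))) = 1 + max(1, 4) = 5
depth(f3(b, a)) = 1 + max(0, 0) = 1
depth(f3(f3(b, a), a)) = 1 + max(1, 0) = 2
depth(f3(f3(a, b), f3(b, b))) = 1 + max(1, 1) = 2
depth(f3(f3(f3(b, a), a), f3(f3(a, b), f3(b, b)))) = 1 + max(2, 2) = 3
depth(f3(f3(b, a), f3(a, b))) = 1 + max(1, 1) = 2
depth(f3(f3(b, a), f3(f3(b, a), f3(a, b)))) = 1 + max(1, 2) = 3
depth(f3(f3(f3(f3(b, a), a), f3(f3(a, b), f3(b, b))), f3(f3(b, a), f3(f3(b, a), f3(a, b))))) = 1 + max(3, 3) = 4
depth(f3(f3(f3(f3(f3(b, a), a), f3(f3(a, b), f3(b, b))), f3(f3(b, a), f3(f3(b, a), f3(a, b)))), b)) = 1 + max(4, 0) = 5
depth(f3(f3(f3(a, b), f3(f3(f3(f3(b, b), f3(a, b)), f3(b, f3(a, b))), f3(f3(a, a), f3(b, b)))), f3(f3(f3(f3(f3(b, a), a), f3(f3(a, b), f3(b, b))), f3(f3(b, a), f3(f3(b, a), f3(a, b)))), b))) = 1 + max(5, 5) = 6
depth(f3(f3(b, a), b)) = 1 + max(1, 0) = 2
depth(f3(b, f3(f3(b, a), b))) = 1 + max(0, 2) = 3
depth(f3(b, f3(b, f3(f3(b, a), b)))) = 1 + max(0, 3) = 4
depth(f3(f3(a, b), f3(a, a))) = 1 + max(1, 1) = 2
depth(f3(f3(a, b), f3(f3(a, b), f3(a, a)))) = 1 + max(1, 2) = 3
depth(f3(b, f3(f3(a, b), f3(f3(a, b), f3(a, a))))) = 1 + max(0, 3) = 4
depth(f3(f3(a, b), a)) = 1 + max(1, 0) = 2
depth(f3(f3(f3(a, b), a), f3(a, b))) = 1 + max(2, 1) = 3
depth(f3(f3(b, f3(f3(a, b), f3(f3(a, b), f3(a, a)))), f3(f3(f3(a, b), a), f3(a, b)))) = 1 + max(4, 3) = 5
depth(f3(f3(b, f3(b, f3(f3(b, a), b))), f3(f3(b, f3(f3(a, b), f3(f3(a, b), f3(a, a)))), f3(f3(f3(a, b), a), f3(a, b))))) = 1 + max(4, 5) = 6
depth(f3(f3(f3(f3(a, b), f3(f3(f3(f3(b, b), f3(a, b)), f3(b, f3(a, b))), f3(f3(a, a), f3(b, b)))), f3(f3(f3(f3(f3(b, a), a), f3(f3(a, b), f3(b, b))), f3(f3(b, a), f3(f3(b, a), f3(a, b)))), b)), f3(f3(b, f3(b, f3(f3(b, a), b))), f3(f3(b, f3(f3(a, b), f3(f3(a, b), f3(a, a)))), f3(f3(f3(a, b), a), f3(a, b)))))) = 1 + max(6, 6) = 7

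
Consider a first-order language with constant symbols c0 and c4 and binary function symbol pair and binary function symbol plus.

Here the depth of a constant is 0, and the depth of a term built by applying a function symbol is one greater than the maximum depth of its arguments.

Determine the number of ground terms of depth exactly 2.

192

Count level by level. With function symbols pair/2, plus/2, the terms of depth ≤ k are the 2 constants together with each function applied to depth-≤(k−1) tuples, so N_k = 2 + N_{k-1}^2 + N_{k-1}^2.
N_0 = 2
N_1 = 2 + 2^2 + 2^2 = 10
N_2 = 2 + 10^2 + 10^2 = 202
Terms of depth exactly 2: N_2 − N_1 = 202 − 10 = 192.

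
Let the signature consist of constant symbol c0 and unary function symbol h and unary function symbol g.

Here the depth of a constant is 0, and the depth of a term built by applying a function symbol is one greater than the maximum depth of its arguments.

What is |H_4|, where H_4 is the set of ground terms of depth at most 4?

31

Let N_k = |{terms of depth ≤ k}|. Then N_0 = 1 and N_k = 1 + N_{k-1} + N_{k-1} for k ≥ 1 (one summand per function symbol, arity giving the exponent).
N_0 = 1
N_1 = 1 + 1 + 1 = 3
N_2 = 1 + 3 + 3 = 7
N_3 = 1 + 7 + 7 = 15
N_4 = 1 + 15 + 15 = 31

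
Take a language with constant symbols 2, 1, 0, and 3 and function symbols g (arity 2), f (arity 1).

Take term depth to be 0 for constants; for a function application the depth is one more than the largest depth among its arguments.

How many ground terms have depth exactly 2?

Count level by level. With function symbols g/2, f/1, the terms of depth ≤ k are the 4 constants together with each function applied to depth-≤(k−1) tuples, so N_k = 4 + N_{k-1}^2 + N_{k-1}.
N_0 = 4
N_1 = 4 + 4^2 + 4 = 24
N_2 = 4 + 24^2 + 24 = 604
Terms of depth exactly 2: N_2 − N_1 = 604 − 24 = 580.

580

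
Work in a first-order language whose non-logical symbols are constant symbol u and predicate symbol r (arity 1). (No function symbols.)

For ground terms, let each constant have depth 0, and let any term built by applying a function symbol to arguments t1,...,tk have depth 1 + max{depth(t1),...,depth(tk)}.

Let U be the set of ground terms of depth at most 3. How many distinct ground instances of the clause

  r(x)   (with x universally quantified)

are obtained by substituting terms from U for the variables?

1

Ground terms of depth ≤ 3:
  With no function symbols every ground term is a constant, so there is exactly 1 ground term at every depth bound.
  N_0 = 1
  N_1 = 1
  N_2 = 1
  N_3 = 1
So there is exactly 1 ground term available for substitution.
The clause has 1 distinct variable (x), which appears in the body. In the free term algebra distinct substitutions yield syntactically distinct ground instances.
Number of ground instances = 1.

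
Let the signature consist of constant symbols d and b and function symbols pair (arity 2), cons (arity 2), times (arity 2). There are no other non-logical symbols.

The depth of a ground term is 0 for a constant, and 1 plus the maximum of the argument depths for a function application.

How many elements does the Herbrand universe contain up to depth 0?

Let N_k count ground terms of depth at most k. Each non-constant term of depth ≤ k is some function symbol applied to depth-≤(k−1) arguments, giving N_k = 2 + N_{k-1}^2 + N_{k-1}^2 + N_{k-1}^2.
N_0 = 2
Explicitly: d, b.

2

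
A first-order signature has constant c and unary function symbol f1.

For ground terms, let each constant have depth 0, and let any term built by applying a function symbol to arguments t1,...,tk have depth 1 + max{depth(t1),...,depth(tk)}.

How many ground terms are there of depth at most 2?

3

If N_k denotes the number of depth-≤k ground terms, the 1 constant gives N_0 = 1, and each function symbol of arity r contributes N_{k-1}^r new terms at level k: N_k = 1 + N_{k-1}.
N_0 = 1
N_1 = 1 + 1 = 2
N_2 = 1 + 2 = 3
Explicitly: c, f1(c), f1(f1(c)).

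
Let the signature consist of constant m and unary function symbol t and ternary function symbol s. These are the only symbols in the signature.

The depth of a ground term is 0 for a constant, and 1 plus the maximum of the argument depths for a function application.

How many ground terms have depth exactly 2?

Write N_k for the number of ground terms of depth ≤ k. A term of depth ≤ k is either a constant or a function symbol applied to arguments of depth ≤ k−1, so N_k = 1 + N_{k-1} + N_{k-1}^3.
N_0 = 1
N_1 = 1 + 1 + 1^3 = 3
N_2 = 1 + 3 + 3^3 = 31
Terms of depth exactly 2: N_2 − N_1 = 31 − 3 = 28.

28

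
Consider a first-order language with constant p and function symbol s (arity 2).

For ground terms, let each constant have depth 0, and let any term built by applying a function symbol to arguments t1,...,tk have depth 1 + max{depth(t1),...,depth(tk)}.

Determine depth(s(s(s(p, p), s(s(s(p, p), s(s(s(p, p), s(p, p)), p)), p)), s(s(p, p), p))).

depth(s(p, p)) = 1 + max(0, 0) = 1
depth(s(s(p, p), s(p, p))) = 1 + max(1, 1) = 2
depth(s(s(s(p, p), s(p, p)), p)) = 1 + max(2, 0) = 3
depth(s(s(p, p), s(s(s(p, p), s(p, p)), p))) = 1 + max(1, 3) = 4
depth(s(s(s(p, p), s(s(s(p, p), s(p, p)), p)), p)) = 1 + max(4, 0) = 5
depth(s(s(p, p), s(s(s(p, p), s(s(s(p, p), s(p, p)), p)), p))) = 1 + max(1, 5) = 6
depth(s(s(p, p), p)) = 1 + max(1, 0) = 2
depth(s(s(s(p, p), s(s(s(p, p), s(s(s(p, p), s(p, p)), p)), p)), s(s(p, p), p))) = 1 + max(6, 2) = 7

7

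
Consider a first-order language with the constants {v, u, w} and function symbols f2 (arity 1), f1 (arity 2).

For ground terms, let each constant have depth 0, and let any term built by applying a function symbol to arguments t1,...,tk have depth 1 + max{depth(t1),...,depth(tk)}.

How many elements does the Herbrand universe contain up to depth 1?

15

Let N_k = |{terms of depth ≤ k}|. Then N_0 = 3 and N_k = 3 + N_{k-1} + N_{k-1}^2 for k ≥ 1 (one summand per function symbol, arity giving the exponent).
N_0 = 3
N_1 = 3 + 3 + 3^2 = 15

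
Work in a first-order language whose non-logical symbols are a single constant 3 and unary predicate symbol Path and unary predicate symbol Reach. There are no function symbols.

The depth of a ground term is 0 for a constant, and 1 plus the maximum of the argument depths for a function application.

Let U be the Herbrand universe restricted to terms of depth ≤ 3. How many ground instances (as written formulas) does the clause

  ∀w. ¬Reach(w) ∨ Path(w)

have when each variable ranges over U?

Ground terms of depth ≤ 3:
  With no function symbols every ground term is a constant, so there is exactly 1 ground term at every depth bound.
  N_0 = 1
  N_1 = 1
  N_2 = 1
  N_3 = 1
So there is exactly 1 ground term available for substitution.
There is 1 variable to instantiate (w),  occurring in at least one literal, so different choices give different ground instances.
Number of ground instances = 1.

1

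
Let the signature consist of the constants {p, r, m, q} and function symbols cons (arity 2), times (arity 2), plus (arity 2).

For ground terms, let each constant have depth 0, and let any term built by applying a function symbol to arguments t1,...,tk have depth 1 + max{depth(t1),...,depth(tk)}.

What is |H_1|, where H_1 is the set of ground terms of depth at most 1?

Write N_k for the number of ground terms of depth ≤ k. A term of depth ≤ k is either a constant or a function symbol applied to arguments of depth ≤ k−1, so N_k = 4 + N_{k-1}^2 + N_{k-1}^2 + N_{k-1}^2.
N_0 = 4
N_1 = 4 + 4^2 + 4^2 + 4^2 = 52

52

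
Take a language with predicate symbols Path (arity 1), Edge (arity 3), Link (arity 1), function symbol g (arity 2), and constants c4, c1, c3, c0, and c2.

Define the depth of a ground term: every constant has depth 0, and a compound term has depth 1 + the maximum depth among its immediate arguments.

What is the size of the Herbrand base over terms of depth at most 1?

First count ground terms of depth ≤ 1.
If N_k denotes the number of depth-≤k ground terms, the 5 constants give N_0 = 5, and each function symbol of arity r contributes N_{k-1}^r new terms at level k: N_k = 5 + N_{k-1}^2.
N_0 = 5
N_1 = 5 + 5^2 = 30
So |H| = 30.
Each predicate of arity r yields |H|^r ground atoms (one per choice of an r-tuple from H):
  Path: 30;  Edge: 30^3 = 27000;  Link: 30
Total ground atoms: 30 + 27000 + 30 = 27060.

27060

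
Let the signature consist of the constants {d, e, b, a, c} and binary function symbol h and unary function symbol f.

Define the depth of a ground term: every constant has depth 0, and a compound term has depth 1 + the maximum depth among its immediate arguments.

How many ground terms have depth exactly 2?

1230

Count level by level. With function symbols h/2, f/1, the terms of depth ≤ k are the 5 constants together with each function applied to depth-≤(k−1) tuples, so N_k = 5 + N_{k-1}^2 + N_{k-1}.
N_0 = 5
N_1 = 5 + 5^2 + 5 = 35
N_2 = 5 + 35^2 + 35 = 1265
Terms of depth exactly 2: N_2 − N_1 = 1265 − 35 = 1230.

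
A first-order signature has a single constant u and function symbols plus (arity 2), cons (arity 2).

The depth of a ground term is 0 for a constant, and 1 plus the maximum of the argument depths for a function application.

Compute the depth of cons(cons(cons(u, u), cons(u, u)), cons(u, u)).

3

depth(cons(u, u)) = 1 + max(0, 0) = 1
depth(cons(cons(u, u), cons(u, u))) = 1 + max(1, 1) = 2
depth(cons(cons(cons(u, u), cons(u, u)), cons(u, u))) = 1 + max(2, 1) = 3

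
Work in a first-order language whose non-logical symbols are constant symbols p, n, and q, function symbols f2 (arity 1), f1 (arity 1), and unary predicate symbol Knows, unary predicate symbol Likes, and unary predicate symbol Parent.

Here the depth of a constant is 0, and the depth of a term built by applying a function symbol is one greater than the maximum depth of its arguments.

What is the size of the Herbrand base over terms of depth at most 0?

9

First count ground terms of depth ≤ 0.
If N_k denotes the number of depth-≤k ground terms, the 3 constants give N_0 = 3, and each function symbol of arity r contributes N_{k-1}^r new terms at level k: N_k = 3 + N_{k-1} + N_{k-1}.
N_0 = 3
So |H| = 3.
Ground atoms are formed by filling each argument slot of a predicate with a term from H, so an r-ary predicate gives |H|^r atoms:
  Knows: 3;  Likes: 3;  Parent: 3
Total ground atoms: 3 + 3 + 3 = 9.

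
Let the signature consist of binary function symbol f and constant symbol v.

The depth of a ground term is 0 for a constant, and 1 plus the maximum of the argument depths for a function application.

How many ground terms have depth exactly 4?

Count level by level. With function symbols f/2, the terms of depth ≤ k are the 1 constant together with each function applied to depth-≤(k−1) tuples, so N_k = 1 + N_{k-1}^2.
N_0 = 1
N_1 = 1 + 1^2 = 2
N_2 = 1 + 2^2 = 5
N_3 = 1 + 5^2 = 26
N_4 = 1 + 26^2 = 677
Terms of depth exactly 4: N_4 − N_3 = 677 − 26 = 651.

651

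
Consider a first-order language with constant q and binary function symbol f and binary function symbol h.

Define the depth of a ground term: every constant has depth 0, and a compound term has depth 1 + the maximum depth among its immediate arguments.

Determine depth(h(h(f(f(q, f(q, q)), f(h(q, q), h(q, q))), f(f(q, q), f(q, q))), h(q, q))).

depth(f(q, q)) = 1 + max(0, 0) = 1
depth(f(q, f(q, q))) = 1 + max(0, 1) = 2
depth(h(q, q)) = 1 + max(0, 0) = 1
depth(f(h(q, q), h(q, q))) = 1 + max(1, 1) = 2
depth(f(f(q, f(q, q)), f(h(q, q), h(q, q)))) = 1 + max(2, 2) = 3
depth(f(f(q, q), f(q, q))) = 1 + max(1, 1) = 2
depth(h(f(f(q, f(q, q)), f(h(q, q), h(q, q))), f(f(q, q), f(q, q)))) = 1 + max(3, 2) = 4
depth(h(h(f(f(q, f(q, q)), f(h(q, q), h(q, q))), f(f(q, q), f(q, q))), h(q, q))) = 1 + max(4, 1) = 5

5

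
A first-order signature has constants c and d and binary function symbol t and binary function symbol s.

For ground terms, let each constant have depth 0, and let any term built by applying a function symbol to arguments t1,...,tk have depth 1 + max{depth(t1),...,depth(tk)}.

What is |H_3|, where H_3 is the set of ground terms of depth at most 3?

81610

If N_k denotes the number of depth-≤k ground terms, the 2 constants give N_0 = 2, and each function symbol of arity r contributes N_{k-1}^r new terms at level k: N_k = 2 + N_{k-1}^2 + N_{k-1}^2.
N_0 = 2
N_1 = 2 + 2^2 + 2^2 = 10
N_2 = 2 + 10^2 + 10^2 = 202
N_3 = 2 + 202^2 + 202^2 = 81610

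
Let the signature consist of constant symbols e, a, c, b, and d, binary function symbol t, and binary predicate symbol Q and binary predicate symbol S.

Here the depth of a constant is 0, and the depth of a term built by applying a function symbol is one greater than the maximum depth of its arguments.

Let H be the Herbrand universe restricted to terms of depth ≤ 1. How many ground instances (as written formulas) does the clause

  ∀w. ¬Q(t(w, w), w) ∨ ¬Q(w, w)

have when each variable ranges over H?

Ground terms of depth ≤ 1:
  If N_k denotes the number of depth-≤k ground terms, the 5 constants give N_0 = 5, and each function symbol of arity r contributes N_{k-1}^r new terms at level k: N_k = 5 + N_{k-1}^2.
  N_0 = 5
  N_1 = 5 + 5^2 = 30
So there are 30 ground terms available for substitution.
There is 1 variable to instantiate (w),  occurring in at least one literal, so different choices give different ground instances.
Number of ground instances = 30.

30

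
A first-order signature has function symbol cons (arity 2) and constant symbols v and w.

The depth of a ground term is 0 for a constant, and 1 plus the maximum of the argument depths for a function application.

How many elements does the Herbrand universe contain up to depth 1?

Write N_k for the number of ground terms of depth ≤ k. A term of depth ≤ k is either a constant or a function symbol applied to arguments of depth ≤ k−1, so N_k = 2 + N_{k-1}^2.
N_0 = 2
N_1 = 2 + 2^2 = 6

6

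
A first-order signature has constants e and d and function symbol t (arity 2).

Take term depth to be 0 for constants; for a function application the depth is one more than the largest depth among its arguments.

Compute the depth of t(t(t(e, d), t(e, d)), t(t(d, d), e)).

3

depth(t(e, d)) = 1 + max(0, 0) = 1
depth(t(t(e, d), t(e, d))) = 1 + max(1, 1) = 2
depth(t(d, d)) = 1 + max(0, 0) = 1
depth(t(t(d, d), e)) = 1 + max(1, 0) = 2
depth(t(t(t(e, d), t(e, d)), t(t(d, d), e))) = 1 + max(2, 2) = 3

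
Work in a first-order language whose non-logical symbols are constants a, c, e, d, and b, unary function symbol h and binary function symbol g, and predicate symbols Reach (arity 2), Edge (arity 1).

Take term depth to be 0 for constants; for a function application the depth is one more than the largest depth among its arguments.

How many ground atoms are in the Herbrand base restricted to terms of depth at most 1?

1260

First count ground terms of depth ≤ 1.
Let N_k = |{terms of depth ≤ k}|. Then N_0 = 5 and N_k = 5 + N_{k-1} + N_{k-1}^2 for k ≥ 1 (one summand per function symbol, arity giving the exponent).
N_0 = 5
N_1 = 5 + 5 + 5^2 = 35
So |H| = 35.
Each predicate of arity r yields |H|^r ground atoms (one per choice of an r-tuple from H):
  Reach: 35^2 = 1225;  Edge: 35
Total ground atoms: 1225 + 35 = 1260.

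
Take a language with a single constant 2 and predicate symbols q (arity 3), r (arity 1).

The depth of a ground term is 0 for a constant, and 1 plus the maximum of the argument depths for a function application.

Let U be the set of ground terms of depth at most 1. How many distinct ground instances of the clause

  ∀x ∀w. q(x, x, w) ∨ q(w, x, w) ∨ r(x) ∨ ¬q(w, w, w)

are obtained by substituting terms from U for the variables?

1

Ground terms of depth ≤ 1:
  With no function symbols every ground term is a constant, so there is exactly 1 ground term at every depth bound.
  N_0 = 1
  N_1 = 1
So there is exactly 1 ground term available for substitution.
Each of x, w ranges independently over the available ground terms, and distinct assignments produce distinct instances.
Number of ground instances = 1^2 = 1.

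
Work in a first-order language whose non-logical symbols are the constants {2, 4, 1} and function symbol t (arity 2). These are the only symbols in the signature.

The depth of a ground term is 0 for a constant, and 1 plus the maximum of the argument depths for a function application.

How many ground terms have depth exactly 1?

Count level by level. With function symbols t/2, the terms of depth ≤ k are the 3 constants together with each function applied to depth-≤(k−1) tuples, so N_k = 3 + N_{k-1}^2.
N_0 = 3
N_1 = 3 + 3^2 = 12
Terms of depth exactly 1: N_1 − N_0 = 12 − 3 = 9.

9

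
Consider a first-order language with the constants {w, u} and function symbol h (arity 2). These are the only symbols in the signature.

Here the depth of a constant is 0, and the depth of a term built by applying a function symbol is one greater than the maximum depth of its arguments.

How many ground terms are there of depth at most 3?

Write N_k for the number of ground terms of depth ≤ k. A term of depth ≤ k is either a constant or a function symbol applied to arguments of depth ≤ k−1, so N_k = 2 + N_{k-1}^2.
N_0 = 2
N_1 = 2 + 2^2 = 6
N_2 = 2 + 6^2 = 38
N_3 = 2 + 38^2 = 1446

1446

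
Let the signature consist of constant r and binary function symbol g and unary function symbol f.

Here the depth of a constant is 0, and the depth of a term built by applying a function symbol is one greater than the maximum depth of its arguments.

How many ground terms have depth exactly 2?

10

Write N_k for the number of ground terms of depth ≤ k. A term of depth ≤ k is either a constant or a function symbol applied to arguments of depth ≤ k−1, so N_k = 1 + N_{k-1}^2 + N_{k-1}.
N_0 = 1
N_1 = 1 + 1^2 + 1 = 3
N_2 = 1 + 3^2 + 3 = 13
Terms of depth exactly 2: N_2 − N_1 = 13 − 3 = 10.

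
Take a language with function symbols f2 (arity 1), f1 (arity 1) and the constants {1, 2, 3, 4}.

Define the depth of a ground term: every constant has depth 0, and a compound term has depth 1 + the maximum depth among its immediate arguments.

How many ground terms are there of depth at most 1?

Let N_k count ground terms of depth at most k. Each non-constant term of depth ≤ k is some function symbol applied to depth-≤(k−1) arguments, giving N_k = 4 + N_{k-1} + N_{k-1}.
N_0 = 4
N_1 = 4 + 4 + 4 = 12

12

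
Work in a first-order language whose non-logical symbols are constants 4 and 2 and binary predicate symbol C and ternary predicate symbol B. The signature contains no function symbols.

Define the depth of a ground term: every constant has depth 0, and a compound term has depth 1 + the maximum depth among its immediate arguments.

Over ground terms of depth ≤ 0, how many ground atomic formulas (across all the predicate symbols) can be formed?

12

First count ground terms of depth ≤ 0.
With no function symbols every ground term is a constant, so there are exactly 2 ground terms at every depth bound.
N_0 = 2
Explicitly: 4, 2.
So |H| = 2.
Each predicate of arity r yields |H|^r ground atoms (one per choice of an r-tuple from H):
  C: 2^2 = 4;  B: 2^3 = 8
Total ground atoms: 4 + 8 = 12.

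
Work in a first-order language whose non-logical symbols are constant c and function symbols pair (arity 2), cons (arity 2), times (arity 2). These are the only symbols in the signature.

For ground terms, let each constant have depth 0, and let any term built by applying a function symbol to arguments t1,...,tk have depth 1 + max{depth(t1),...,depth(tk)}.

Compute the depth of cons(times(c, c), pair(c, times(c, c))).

depth(times(c, c)) = 1 + max(0, 0) = 1
depth(pair(c, times(c, c))) = 1 + max(0, 1) = 2
depth(cons(times(c, c), pair(c, times(c, c)))) = 1 + max(1, 2) = 3

3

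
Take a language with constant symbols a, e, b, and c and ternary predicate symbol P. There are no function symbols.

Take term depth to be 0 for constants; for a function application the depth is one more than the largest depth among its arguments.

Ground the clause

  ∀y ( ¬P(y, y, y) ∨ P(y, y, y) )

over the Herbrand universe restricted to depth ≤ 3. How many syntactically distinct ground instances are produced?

4

Ground terms of depth ≤ 3:
  With no function symbols every ground term is a constant, so there are exactly 4 ground terms at every depth bound.
  N_0 = 4
  N_1 = 4
  N_2 = 4
  N_3 = 4
So there are 4 ground terms available for substitution.
There is 1 variable to instantiate (y),  occurring in at least one literal, so different choices give different ground instances.
Number of ground instances = 4.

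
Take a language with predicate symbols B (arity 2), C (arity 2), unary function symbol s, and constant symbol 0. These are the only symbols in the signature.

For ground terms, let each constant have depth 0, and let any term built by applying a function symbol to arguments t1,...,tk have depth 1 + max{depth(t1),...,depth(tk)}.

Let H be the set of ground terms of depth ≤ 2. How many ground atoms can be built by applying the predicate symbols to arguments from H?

First count ground terms of depth ≤ 2.
If N_k denotes the number of depth-≤k ground terms, the 1 constant gives N_0 = 1, and each function symbol of arity r contributes N_{k-1}^r new terms at level k: N_k = 1 + N_{k-1}.
N_0 = 1
N_1 = 1 + 1 = 2
N_2 = 1 + 2 = 3
So |H| = 3.
Each predicate of arity r yields |H|^r ground atoms (one per choice of an r-tuple from H):
  B: 3^2 = 9;  C: 3^2 = 9
Total ground atoms: 9 + 9 = 18.

18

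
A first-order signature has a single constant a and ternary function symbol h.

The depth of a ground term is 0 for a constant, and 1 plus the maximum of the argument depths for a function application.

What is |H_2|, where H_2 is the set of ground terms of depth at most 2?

Let N_k = |{terms of depth ≤ k}|. Then N_0 = 1 and N_k = 1 + N_{k-1}^3 for k ≥ 1 (one summand per function symbol, arity giving the exponent).
N_0 = 1
N_1 = 1 + 1^3 = 2
N_2 = 1 + 2^3 = 9
Explicitly: a, h(a, a, a), h(a, a, h(a, a, a)), h(a, h(a, a, a), a), h(a, h(a, a, a), h(a, a, a)), h(h(a, a, a), a, a), h(h(a, a, a), a, h(a, a, a)), h(h(a, a, a), h(a, a, a), a), h(h(a, a, a), h(a, a, a), h(a, a, a)).

9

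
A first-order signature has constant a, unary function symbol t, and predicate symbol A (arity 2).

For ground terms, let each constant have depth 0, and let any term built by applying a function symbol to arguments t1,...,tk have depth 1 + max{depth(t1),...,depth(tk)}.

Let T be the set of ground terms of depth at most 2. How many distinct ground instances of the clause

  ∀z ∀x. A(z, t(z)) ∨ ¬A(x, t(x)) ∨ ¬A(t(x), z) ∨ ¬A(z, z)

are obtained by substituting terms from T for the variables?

9

Ground terms of depth ≤ 2:
  Count level by level. With function symbols t/1, the terms of depth ≤ k are the 1 constant together with each function applied to depth-≤(k−1) tuples, so N_k = 1 + N_{k-1}.
  N_0 = 1
  N_1 = 1 + 1 = 2
  N_2 = 1 + 2 = 3
  Explicitly: a, t(a), t(t(a)).
So there are 3 ground terms available for substitution.
The clause has 2 distinct variables (z, x), each appearing in the body. In the free term algebra distinct substitutions yield syntactically distinct ground instances.
Number of ground instances = 3^2 = 9.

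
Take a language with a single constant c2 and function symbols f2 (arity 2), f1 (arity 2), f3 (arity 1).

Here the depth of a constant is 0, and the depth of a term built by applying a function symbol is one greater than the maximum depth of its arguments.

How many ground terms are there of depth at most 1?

Let N_k = |{terms of depth ≤ k}|. Then N_0 = 1 and N_k = 1 + N_{k-1}^2 + N_{k-1}^2 + N_{k-1} for k ≥ 1 (one summand per function symbol, arity giving the exponent).
N_0 = 1
N_1 = 1 + 1^2 + 1^2 + 1 = 4
Explicitly: c2, f2(c2, c2), f1(c2, c2), f3(c2).

4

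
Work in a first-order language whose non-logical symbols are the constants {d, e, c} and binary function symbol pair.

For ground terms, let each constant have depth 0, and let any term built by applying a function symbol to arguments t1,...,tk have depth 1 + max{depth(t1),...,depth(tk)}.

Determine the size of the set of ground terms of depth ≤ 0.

Write N_k for the number of ground terms of depth ≤ k. A term of depth ≤ k is either a constant or a function symbol applied to arguments of depth ≤ k−1, so N_k = 3 + N_{k-1}^2.
N_0 = 3
Explicitly: d, e, c.

3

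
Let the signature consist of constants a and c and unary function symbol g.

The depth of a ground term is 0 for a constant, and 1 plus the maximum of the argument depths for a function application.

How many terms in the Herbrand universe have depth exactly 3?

If N_k denotes the number of depth-≤k ground terms, the 2 constants give N_0 = 2, and each function symbol of arity r contributes N_{k-1}^r new terms at level k: N_k = 2 + N_{k-1}.
N_0 = 2
N_1 = 2 + 2 = 4
N_2 = 2 + 4 = 6
N_3 = 2 + 6 = 8
Terms of depth exactly 3: N_3 − N_2 = 8 − 6 = 2.

2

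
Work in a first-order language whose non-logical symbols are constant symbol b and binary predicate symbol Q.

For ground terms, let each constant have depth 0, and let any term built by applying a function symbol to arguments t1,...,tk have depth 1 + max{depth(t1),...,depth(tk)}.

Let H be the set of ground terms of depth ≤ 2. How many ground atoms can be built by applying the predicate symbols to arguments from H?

1

First count ground terms of depth ≤ 2.
With no function symbols every ground term is a constant, so there is exactly 1 ground term at every depth bound.
N_0 = 1
N_1 = 1
N_2 = 1
So |H| = 1.
For each predicate symbol, the number of ground atoms is |H| raised to its arity; summing:
  Q: 1^2 = 1
Total ground atoms: 1.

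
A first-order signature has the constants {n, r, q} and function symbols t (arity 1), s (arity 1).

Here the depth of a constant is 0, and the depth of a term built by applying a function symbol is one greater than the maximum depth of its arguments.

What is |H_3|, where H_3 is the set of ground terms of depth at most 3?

Count level by level. With function symbols t/1, s/1, the terms of depth ≤ k are the 3 constants together with each function applied to depth-≤(k−1) tuples, so N_k = 3 + N_{k-1} + N_{k-1}.
N_0 = 3
N_1 = 3 + 3 + 3 = 9
N_2 = 3 + 9 + 9 = 21
N_3 = 3 + 21 + 21 = 45

45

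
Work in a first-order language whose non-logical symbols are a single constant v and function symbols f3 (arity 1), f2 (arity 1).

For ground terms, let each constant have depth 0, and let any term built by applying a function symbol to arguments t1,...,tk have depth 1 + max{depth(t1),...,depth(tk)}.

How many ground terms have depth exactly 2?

Let N_k = |{terms of depth ≤ k}|. Then N_0 = 1 and N_k = 1 + N_{k-1} + N_{k-1} for k ≥ 1 (one summand per function symbol, arity giving the exponent).
N_0 = 1
N_1 = 1 + 1 + 1 = 3
N_2 = 1 + 3 + 3 = 7
Terms of depth exactly 2: N_2 − N_1 = 7 − 3 = 4.

4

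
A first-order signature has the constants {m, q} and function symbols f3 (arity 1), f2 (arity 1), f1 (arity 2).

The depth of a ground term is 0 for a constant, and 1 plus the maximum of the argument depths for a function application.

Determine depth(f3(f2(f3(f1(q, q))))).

4

depth(f1(q, q)) = 1 + max(0, 0) = 1
depth(f3(f1(q, q))) = 1 + depth(f1(q, q)) = 1 + 1 = 2
depth(f2(f3(f1(q, q)))) = 1 + depth(f3(f1(q, q))) = 1 + 2 = 3
depth(f3(f2(f3(f1(q, q))))) = 1 + depth(f2(f3(f1(q, q)))) = 1 + 3 = 4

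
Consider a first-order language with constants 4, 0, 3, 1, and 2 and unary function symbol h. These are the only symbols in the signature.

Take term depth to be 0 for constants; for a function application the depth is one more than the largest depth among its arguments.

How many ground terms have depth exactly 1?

Write N_k for the number of ground terms of depth ≤ k. A term of depth ≤ k is either a constant or a function symbol applied to arguments of depth ≤ k−1, so N_k = 5 + N_{k-1}.
N_0 = 5
N_1 = 5 + 5 = 10
Terms of depth exactly 1: N_1 − N_0 = 10 − 5 = 5.

5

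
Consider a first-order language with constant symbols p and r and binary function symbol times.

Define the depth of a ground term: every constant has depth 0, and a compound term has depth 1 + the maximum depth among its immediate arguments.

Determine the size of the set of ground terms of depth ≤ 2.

38

Count level by level. With function symbols times/2, the terms of depth ≤ k are the 2 constants together with each function applied to depth-≤(k−1) tuples, so N_k = 2 + N_{k-1}^2.
N_0 = 2
N_1 = 2 + 2^2 = 6
N_2 = 2 + 6^2 = 38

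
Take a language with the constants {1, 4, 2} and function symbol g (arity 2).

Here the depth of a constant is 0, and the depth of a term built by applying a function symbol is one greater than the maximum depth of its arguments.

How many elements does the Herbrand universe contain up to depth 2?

147

If N_k denotes the number of depth-≤k ground terms, the 3 constants give N_0 = 3, and each function symbol of arity r contributes N_{k-1}^r new terms at level k: N_k = 3 + N_{k-1}^2.
N_0 = 3
N_1 = 3 + 3^2 = 12
N_2 = 3 + 12^2 = 147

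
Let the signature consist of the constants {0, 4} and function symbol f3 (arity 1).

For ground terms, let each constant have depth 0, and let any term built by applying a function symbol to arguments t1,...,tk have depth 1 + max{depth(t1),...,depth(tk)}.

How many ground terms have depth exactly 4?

Let N_k = |{terms of depth ≤ k}|. Then N_0 = 2 and N_k = 2 + N_{k-1} for k ≥ 1 (one summand per function symbol, arity giving the exponent).
N_0 = 2
N_1 = 2 + 2 = 4
N_2 = 2 + 4 = 6
N_3 = 2 + 6 = 8
N_4 = 2 + 8 = 10
Terms of depth exactly 4: N_4 − N_3 = 10 − 8 = 2.

2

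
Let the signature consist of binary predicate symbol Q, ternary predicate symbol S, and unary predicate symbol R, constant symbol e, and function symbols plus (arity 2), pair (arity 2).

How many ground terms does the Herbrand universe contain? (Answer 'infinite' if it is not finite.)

infinite

The signature has at least one function symbol (plus, arity 2) and at least one constant (e).
Iterating plus gives infinitely many distinct ground terms: e, plus(e, e), plus(plus(e, e), plus(e, e)), ...
So the Herbrand universe is infinite.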